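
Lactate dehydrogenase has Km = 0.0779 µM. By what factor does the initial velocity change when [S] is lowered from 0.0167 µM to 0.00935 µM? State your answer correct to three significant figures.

0.607

The fractional saturations are [S]/(Km+[S]) = 0.0167/0.09460 = 0.1765 and 0.00935/0.08725 = 0.1072.
v₂/v₁ is just their ratio: 0.1072/0.1765 = 0.607.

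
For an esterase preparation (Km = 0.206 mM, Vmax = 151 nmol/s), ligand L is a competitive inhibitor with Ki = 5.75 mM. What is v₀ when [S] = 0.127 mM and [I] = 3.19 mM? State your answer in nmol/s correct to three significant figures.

With α = 1 + [I]/Ki = 1 + 3.19/5.75 = 1.555, the competitive rate law is v = Vmax[S] / (αKm + [S]).
v = 151×0.127 / (1.555×0.206 + 0.127) = 19.18/0.4473 = 42.9 nmol/s.

42.9 nmol/s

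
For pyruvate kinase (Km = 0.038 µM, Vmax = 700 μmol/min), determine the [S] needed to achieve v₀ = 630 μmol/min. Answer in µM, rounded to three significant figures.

0.342 µM

Rearranging v = Vmax[S]/(Km+[S]) gives [S] = Km·v/(Vmax − v).
[S] = 0.038 × 630 / (700 − 630) = 23.94/70.00 = 0.342 µM.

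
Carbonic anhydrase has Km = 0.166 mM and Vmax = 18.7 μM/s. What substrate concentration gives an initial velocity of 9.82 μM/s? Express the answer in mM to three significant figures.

Rearranging v = Vmax[S]/(Km+[S]) gives [S] = Km·v/(Vmax − v).
[S] = 0.166 × 9.82 / (18.7 − 9.82) = 1.630/8.880 = 0.184 mM.

0.184 mM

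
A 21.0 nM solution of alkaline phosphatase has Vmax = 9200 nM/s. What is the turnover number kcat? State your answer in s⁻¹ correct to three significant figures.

438 s⁻¹

kcat = Vmax/[E]total = 9200 nM/s / 21.0 nM = 438 s⁻¹.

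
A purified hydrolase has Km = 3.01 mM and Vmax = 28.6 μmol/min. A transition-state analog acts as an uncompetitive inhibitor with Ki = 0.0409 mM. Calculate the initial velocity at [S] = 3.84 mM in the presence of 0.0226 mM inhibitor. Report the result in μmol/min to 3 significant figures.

12.2 μmol/min

α = 1 + [I]/Ki = 1 + 0.0226/0.0409 = 1.553.
For an uncompetitive inhibitor, both parameters are divided by α, giving Vmax/α and Km/α: Km,app = 1.94 mM, Vmax,app = 18.4 μmol/min.
v = Vmax,app·[S]/(Km,app + [S]) = 18.4 × 3.84/(1.94 + 3.84) = 12.2 μmol/min.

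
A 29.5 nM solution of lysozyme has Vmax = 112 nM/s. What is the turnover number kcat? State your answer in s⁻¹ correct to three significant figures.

3.80 s⁻¹

kcat = Vmax/[E]total = 112 nM/s / 29.5 nM = 3.80 s⁻¹.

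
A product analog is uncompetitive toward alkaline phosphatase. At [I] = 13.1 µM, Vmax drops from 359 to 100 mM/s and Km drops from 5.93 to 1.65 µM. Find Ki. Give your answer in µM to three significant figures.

5.06 µM

Uncompetitive: Vmax,app = Vmax/α (and Km,app = Km/α) with α = 1 + [I]/Ki.
α = Vmax/Vmax,app = 359/100 = 3.590.
Since α = 1 + [I]/Ki, [I]/Ki = 3.590 − 1 = 2.590 and Ki = 13.1/2.590 = 5.06 µM.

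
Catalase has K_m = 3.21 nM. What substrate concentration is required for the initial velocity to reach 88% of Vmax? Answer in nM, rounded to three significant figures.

v/Vmax = [S]/(Km+[S]) = 0.88, so [S] = Km·0.88/(1 − 0.88) = 3.21 × 7.333.
[S] = 23.5 nM.

23.5 nM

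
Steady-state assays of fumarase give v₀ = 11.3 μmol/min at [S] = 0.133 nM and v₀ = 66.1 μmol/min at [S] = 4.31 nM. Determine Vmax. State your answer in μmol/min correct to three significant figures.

In reciprocal form, 1/v = (Km/Vmax)·(1/[S]) + 1/Vmax. The two points give (1/[S], 1/v) = (7.519, 0.08850) and (0.2320, 0.01513).
Slope = (0.08850 − 0.01513)/(7.519 − 0.2320) = 0.01007; intercept = 0.08850 − 0.01007×7.519 = 0.01279.
Vmax = 1/intercept = 78.2 μmol/min; Km = slope × Vmax = 0.01007 × 78.2 = 0.787 nM.

78.2 μmol/min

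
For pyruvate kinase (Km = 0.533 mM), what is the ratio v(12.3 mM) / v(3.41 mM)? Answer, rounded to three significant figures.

1.11

The fractional saturations are [S]/(Km+[S]) = 3.41/3.943 = 0.8648 and 12.3/12.83 = 0.9585.
v₂/v₁ is just their ratio: 0.9585/0.8648 = 1.11.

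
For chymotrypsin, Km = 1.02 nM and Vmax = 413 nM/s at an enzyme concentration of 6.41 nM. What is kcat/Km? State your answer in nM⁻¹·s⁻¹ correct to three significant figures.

63.2 nM⁻¹·s⁻¹

kcat = Vmax/[E]total = 413/6.41 = 64.4 s⁻¹.
kcat/Km = 64.4/1.02 = 63.2 nM⁻¹·s⁻¹.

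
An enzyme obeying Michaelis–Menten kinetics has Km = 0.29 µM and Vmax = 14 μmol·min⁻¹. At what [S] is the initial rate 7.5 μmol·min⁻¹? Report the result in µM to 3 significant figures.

The required fractional saturation is v/Vmax = 7.5/14 = 0.5357.
Then [S]/(Km+[S]) = 0.5357 ⇒ [S] = 0.29 × 0.5357/(1 − 0.5357) = 0.335 µM.

0.335 µM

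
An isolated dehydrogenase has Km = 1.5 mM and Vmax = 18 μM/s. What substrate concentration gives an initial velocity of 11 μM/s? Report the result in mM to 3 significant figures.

2.36 mM

Rearranging v = Vmax[S]/(Km+[S]) gives [S] = Km·v/(Vmax − v).
[S] = 1.5 × 11 / (18 − 11) = 16.50/7.000 = 2.36 mM.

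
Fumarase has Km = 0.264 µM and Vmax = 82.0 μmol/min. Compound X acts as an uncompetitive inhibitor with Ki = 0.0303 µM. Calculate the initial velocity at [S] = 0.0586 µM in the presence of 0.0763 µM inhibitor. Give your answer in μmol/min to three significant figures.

10.2 μmol/min

With α = 1 + [I]/Ki = 1 + 0.0763/0.0303 = 3.518, the uncompetitive rate law is v = (Vmax/α)·[S] / (Km/α + [S]).
v = (82.0/3.518)×0.0586 / (0.264/3.518 + 0.0586) = 1.366/0.1336 = 10.2 μmol/min.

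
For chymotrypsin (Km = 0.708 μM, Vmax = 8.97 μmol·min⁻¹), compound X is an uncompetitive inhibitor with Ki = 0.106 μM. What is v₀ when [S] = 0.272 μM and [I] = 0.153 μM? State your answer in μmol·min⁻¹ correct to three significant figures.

1.78 μmol·min⁻¹

α = 1 + [I]/Ki = 1 + 0.153/0.106 = 2.443.
For an uncompetitive inhibitor, both parameters are divided by α, giving Vmax/α and Km/α: Km,app = 0.290 μM, Vmax,app = 3.67 μmol·min⁻¹.
v = Vmax,app·[S]/(Km,app + [S]) = 3.67 × 0.272/(0.290 + 0.272) = 1.78 μmol·min⁻¹.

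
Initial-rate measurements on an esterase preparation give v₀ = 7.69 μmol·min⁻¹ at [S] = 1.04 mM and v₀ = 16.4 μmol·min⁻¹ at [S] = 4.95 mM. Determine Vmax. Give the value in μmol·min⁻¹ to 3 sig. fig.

23.5 μmol·min⁻¹

From v = Vmax[S]/(Km+[S]), each point gives Vmax = v(Km+[S])/[S].
Equating: 7.69(Km+1.04)/1.04 = 16.4(Km+4.95)/4.95.
7.394·Km + 7.69 = 3.313·Km + 16.4, so (7.394 − 3.313)·Km = 16.4 − 7.69.
Km = 8.710/4.081 = 2.13 mM; then Vmax = 7.69(2.13+1.04)/1.04 = 23.5 μmol·min⁻¹.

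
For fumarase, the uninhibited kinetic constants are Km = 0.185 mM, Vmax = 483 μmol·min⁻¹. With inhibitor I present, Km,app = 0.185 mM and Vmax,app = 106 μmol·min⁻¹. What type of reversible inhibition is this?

noncompetitive

Vmax decreases (483 → 106 μmol·min⁻¹) while Km is unchanged — pure noncompetitive inhibition.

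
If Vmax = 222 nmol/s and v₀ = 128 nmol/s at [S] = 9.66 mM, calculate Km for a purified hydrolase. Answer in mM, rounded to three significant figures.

From v = Vmax[S]/(Km+[S]), Km = [S](Vmax − v)/v.
Km = 9.66 × (222 − 128) / 128 = 908.0/128 = 7.09 mM.

7.09 mM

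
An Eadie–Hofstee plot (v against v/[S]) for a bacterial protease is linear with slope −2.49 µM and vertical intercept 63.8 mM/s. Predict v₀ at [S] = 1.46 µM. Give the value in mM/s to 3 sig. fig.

In the Eadie–Hofstee form v = Vmax − Km·(v/[S]), the slope is −Km and the intercept is Vmax, so Km = 2.49 µM and Vmax = 63.8 mM/s.
v = 63.8 × 1.46/(2.49 + 1.46) = 23.6 mM/s.

23.6 mM/s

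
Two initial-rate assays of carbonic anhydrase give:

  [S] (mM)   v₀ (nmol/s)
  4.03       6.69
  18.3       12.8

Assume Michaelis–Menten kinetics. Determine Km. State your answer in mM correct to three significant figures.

6.36 mM

In reciprocal form, 1/v = (Km/Vmax)·(1/[S]) + 1/Vmax. The two points give (1/[S], 1/v) = (0.2481, 0.1495) and (0.05464, 0.07812).
Slope = (0.1495 − 0.07812)/(0.2481 − 0.05464) = 0.3688; intercept = 0.1495 − 0.3688×0.2481 = 0.05797.
Vmax = 1/intercept = 17.2 nmol/s; Km = slope × Vmax = 0.3688 × 17.2 = 6.36 mM.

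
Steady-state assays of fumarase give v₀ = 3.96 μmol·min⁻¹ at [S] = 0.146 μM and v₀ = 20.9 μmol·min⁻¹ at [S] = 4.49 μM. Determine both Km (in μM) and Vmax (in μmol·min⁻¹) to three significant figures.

Km = 0.754 μM; Vmax = 24.4 μmol·min⁻¹

From v = Vmax[S]/(Km+[S]), each point gives Vmax = v(Km+[S])/[S].
Equating: 3.96(Km+0.146)/0.146 = 20.9(Km+4.49)/4.49.
27.12·Km + 3.96 = 4.655·Km + 20.9, so (27.12 − 4.655)·Km = 20.9 − 3.96.
Km = 16.94/22.47 = 0.754 μM; then Vmax = 3.96(0.754+0.146)/0.146 = 24.4 μmol·min⁻¹.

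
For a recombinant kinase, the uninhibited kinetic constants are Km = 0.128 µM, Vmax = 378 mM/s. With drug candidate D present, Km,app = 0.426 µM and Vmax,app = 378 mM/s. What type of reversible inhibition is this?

competitive

Km increases (0.128 → 0.426 µM) while Vmax is unchanged — the hallmark of competitive inhibition.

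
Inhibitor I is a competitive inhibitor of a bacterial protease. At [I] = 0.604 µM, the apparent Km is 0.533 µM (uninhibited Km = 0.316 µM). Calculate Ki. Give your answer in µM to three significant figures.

Competitive: Km,app = α·Km with α = 1 + [I]/Ki.
α = Km,app/Km = 0.533/0.316 = 1.687.
Since α = 1 + [I]/Ki, [I]/Ki = 1.687 − 1 = 0.6867 and Ki = 0.604/0.6867 = 0.880 µM.

0.880 µM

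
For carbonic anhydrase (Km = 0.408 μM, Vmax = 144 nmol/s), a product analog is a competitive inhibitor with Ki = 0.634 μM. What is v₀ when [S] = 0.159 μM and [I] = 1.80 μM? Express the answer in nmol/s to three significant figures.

13.3 nmol/s

With α = 1 + [I]/Ki = 1 + 1.80/0.634 = 3.839, the competitive rate law is v = Vmax[S] / (αKm + [S]).
v = 144×0.159 / (3.839×0.408 + 0.159) = 22.90/1.725 = 13.3 nmol/s.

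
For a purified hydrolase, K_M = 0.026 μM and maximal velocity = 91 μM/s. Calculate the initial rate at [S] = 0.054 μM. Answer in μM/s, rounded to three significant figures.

61.4 μM/s

[S]/(Km+[S]) = 0.054/0.08000 = 0.6750, the fractional saturation.
v = 0.6750 × Vmax = 0.6750 × 91 = 61.4 μM/s.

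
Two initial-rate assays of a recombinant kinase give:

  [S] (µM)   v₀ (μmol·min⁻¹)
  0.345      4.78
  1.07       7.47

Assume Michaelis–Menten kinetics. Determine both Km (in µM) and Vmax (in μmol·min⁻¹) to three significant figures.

From v = Vmax[S]/(Km+[S]), each point gives Vmax = v(Km+[S])/[S].
Equating: 4.78(Km+0.345)/0.345 = 7.47(Km+1.07)/1.07.
13.86·Km + 4.78 = 6.981·Km + 7.47, so (13.86 − 6.981)·Km = 7.47 − 4.78.
Km = 2.690/6.874 = 0.391 µM; then Vmax = 4.78(0.391+0.345)/0.345 = 10.2 μmol·min⁻¹.

Km = 0.391 µM; Vmax = 10.2 μmol·min⁻¹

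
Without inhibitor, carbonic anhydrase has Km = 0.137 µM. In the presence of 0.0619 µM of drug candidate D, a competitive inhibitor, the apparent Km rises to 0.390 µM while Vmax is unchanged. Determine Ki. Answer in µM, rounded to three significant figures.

Competitive: Km,app = α·Km with α = 1 + [I]/Ki.
α = Km,app/Km = 0.390/0.137 = 2.847.
Ki = [I]/(α − 1) = 0.0619/1.847 = 0.0335 µM.

0.0335 µM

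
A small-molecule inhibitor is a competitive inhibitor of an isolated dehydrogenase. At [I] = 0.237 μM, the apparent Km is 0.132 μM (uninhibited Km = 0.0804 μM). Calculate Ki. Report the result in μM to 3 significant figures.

0.369 μM

Competitive: Km,app = α·Km with α = 1 + [I]/Ki.
α = Km,app/Km = 0.132/0.0804 = 1.642.
Since α = 1 + [I]/Ki, [I]/Ki = 1.642 − 1 = 0.6418 and Ki = 0.237/0.6418 = 0.369 μM.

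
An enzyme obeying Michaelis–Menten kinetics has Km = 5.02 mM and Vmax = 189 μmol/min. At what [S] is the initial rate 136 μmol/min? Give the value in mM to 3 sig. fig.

12.9 mM

The required fractional saturation is v/Vmax = 136/189 = 0.7196.
Then [S]/(Km+[S]) = 0.7196 ⇒ [S] = 5.02 × 0.7196/(1 − 0.7196) = 12.9 mM.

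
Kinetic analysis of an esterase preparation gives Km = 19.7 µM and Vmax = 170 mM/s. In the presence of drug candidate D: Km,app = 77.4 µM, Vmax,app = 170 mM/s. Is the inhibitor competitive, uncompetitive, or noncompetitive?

Km increases (19.7 → 77.4 µM) while Vmax is unchanged — the hallmark of competitive inhibition.

competitive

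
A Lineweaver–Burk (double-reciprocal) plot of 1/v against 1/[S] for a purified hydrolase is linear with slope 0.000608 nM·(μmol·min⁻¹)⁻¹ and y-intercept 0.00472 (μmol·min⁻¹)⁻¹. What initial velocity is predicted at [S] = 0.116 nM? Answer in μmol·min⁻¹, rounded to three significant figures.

100 μmol·min⁻¹

The y-intercept is 1/Vmax, so Vmax = 1/0.00472 = 212 μmol·min⁻¹.
The slope is Km/Vmax, so Km = 0.000608 × 212 = 0.129 nM.
Then v = 212 × 0.116/(0.129 + 0.116) = 100 μmol·min⁻¹.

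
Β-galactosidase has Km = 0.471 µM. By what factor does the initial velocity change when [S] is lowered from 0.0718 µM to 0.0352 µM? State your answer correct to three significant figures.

0.526

Since Vmax cancels, v₂/v₁ = [S]₂(Km+[S]₁) / [S]₁(Km+[S]₂).
= 0.0352×(0.471+0.0718) / (0.0718×(0.471+0.0352)) = 0.01911/0.03635 = 0.526.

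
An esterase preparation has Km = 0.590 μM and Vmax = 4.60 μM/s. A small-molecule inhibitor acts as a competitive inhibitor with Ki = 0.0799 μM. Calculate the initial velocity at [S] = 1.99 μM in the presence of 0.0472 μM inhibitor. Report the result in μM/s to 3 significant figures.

3.13 μM/s

α = 1 + [I]/Ki = 1 + 0.0472/0.0799 = 1.591.
For a competitive inhibitor, Vmax is unchanged and the apparent Km becomes α·Km: Km,app = 0.939 μM, Vmax,app = 4.60 μM/s.
v = Vmax,app·[S]/(Km,app + [S]) = 4.60 × 1.99/(0.939 + 1.99) = 3.13 μM/s.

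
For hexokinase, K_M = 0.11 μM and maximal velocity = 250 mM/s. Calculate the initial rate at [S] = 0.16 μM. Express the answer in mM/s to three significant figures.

v = Vmax·[S]/(Km + [S]) = 250 × 0.16 / (0.11 + 0.16)
  = 40.00 / 0.2700 = 148 mM/s.

148 mM/s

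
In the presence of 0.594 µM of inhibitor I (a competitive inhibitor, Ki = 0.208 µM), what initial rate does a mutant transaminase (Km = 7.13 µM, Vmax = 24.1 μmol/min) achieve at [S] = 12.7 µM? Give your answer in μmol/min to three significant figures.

With α = 1 + [I]/Ki = 1 + 0.594/0.208 = 3.856, the competitive rate law is v = Vmax[S] / (αKm + [S]).
v = 24.1×12.7 / (3.856×7.13 + 12.7) = 306.1/40.19 = 7.62 μmol/min.

7.62 μmol/min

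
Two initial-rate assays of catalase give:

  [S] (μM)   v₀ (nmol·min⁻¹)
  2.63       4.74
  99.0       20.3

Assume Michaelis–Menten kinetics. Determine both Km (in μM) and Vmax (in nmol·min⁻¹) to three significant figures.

From v = Vmax[S]/(Km+[S]), each point gives Vmax = v(Km+[S])/[S].
Equating: 4.74(Km+2.63)/2.63 = 20.3(Km+99.0)/99.0.
1.802·Km + 4.74 = 0.2051·Km + 20.3, so (1.802 − 0.2051)·Km = 20.3 − 4.74.
Km = 15.56/1.597 = 9.74 μM; then Vmax = 4.74(9.74+2.63)/2.63 = 22.3 nmol·min⁻¹.

Km = 9.74 μM; Vmax = 22.3 nmol·min⁻¹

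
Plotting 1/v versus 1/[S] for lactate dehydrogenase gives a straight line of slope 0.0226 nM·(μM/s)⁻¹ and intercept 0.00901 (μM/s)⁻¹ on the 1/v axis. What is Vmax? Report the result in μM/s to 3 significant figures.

The y-intercept of a Lineweaver–Burk plot equals 1/Vmax, so Vmax = 1/0.00901 = 111 μM/s.

111 μM/s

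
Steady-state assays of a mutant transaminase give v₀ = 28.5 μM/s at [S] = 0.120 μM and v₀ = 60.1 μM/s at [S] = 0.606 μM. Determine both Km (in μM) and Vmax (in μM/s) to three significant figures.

Km = 0.228 μM; Vmax = 82.8 μM/s

In reciprocal form, 1/v = (Km/Vmax)·(1/[S]) + 1/Vmax. The two points give (1/[S], 1/v) = (8.333, 0.03509) and (1.650, 0.01664).
Slope = (0.03509 − 0.01664)/(8.333 − 1.650) = 0.002760; intercept = 0.03509 − 0.002760×8.333 = 0.01208.
Vmax = 1/intercept = 82.8 μM/s; Km = slope × Vmax = 0.002760 × 82.8 = 0.228 μM.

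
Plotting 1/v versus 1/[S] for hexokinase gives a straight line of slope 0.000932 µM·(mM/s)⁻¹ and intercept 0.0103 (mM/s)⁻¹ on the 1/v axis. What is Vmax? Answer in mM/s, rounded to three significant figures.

97.1 mM/s

The y-intercept of a Lineweaver–Burk plot equals 1/Vmax, so Vmax = 1/0.0103 = 97.1 mM/s.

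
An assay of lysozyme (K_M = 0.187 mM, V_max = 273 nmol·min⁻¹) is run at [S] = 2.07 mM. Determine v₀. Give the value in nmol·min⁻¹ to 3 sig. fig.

[S]/(Km+[S]) = 2.07/2.257 = 0.9171, the fractional saturation.
v = 0.9171 × Vmax = 0.9171 × 273 = 250 nmol·min⁻¹.

250 nmol·min⁻¹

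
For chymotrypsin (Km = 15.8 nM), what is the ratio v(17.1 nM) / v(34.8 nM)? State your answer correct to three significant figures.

0.756

The fractional saturations are [S]/(Km+[S]) = 34.8/50.60 = 0.6877 and 17.1/32.90 = 0.5198.
v₂/v₁ is just their ratio: 0.5198/0.6877 = 0.756.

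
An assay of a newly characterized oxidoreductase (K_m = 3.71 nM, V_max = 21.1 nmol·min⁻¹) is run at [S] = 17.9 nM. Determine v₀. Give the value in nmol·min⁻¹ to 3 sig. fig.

v = Vmax·[S]/(Km + [S]) = 21.1 × 17.9 / (3.71 + 17.9)
  = 377.7 / 21.61 = 17.5 nmol·min⁻¹.

17.5 nmol·min⁻¹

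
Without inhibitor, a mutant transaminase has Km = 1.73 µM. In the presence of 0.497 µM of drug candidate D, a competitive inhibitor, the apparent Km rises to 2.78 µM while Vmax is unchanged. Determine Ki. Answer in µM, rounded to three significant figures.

Competitive: Km,app = α·Km with α = 1 + [I]/Ki.
α = Km,app/Km = 2.78/1.73 = 1.607.
Ki = [I]/(α − 1) = 0.497/0.6069 = 0.819 µM.

0.819 µM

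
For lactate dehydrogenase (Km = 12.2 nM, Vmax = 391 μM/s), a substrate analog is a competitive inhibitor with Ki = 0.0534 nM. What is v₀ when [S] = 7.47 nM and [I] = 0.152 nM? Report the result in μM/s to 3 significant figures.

53.7 μM/s

α = 1 + [I]/Ki = 1 + 0.152/0.0534 = 3.846.
For a competitive inhibitor, Vmax is unchanged and the apparent Km becomes α·Km: Km,app = 46.9 nM, Vmax,app = 391 μM/s.
v = Vmax,app·[S]/(Km,app + [S]) = 391 × 7.47/(46.9 + 7.47) = 53.7 μM/s.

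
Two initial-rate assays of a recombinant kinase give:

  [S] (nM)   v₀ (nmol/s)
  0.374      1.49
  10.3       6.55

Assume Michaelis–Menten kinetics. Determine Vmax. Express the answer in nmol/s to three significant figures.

7.51 nmol/s

In reciprocal form, 1/v = (Km/Vmax)·(1/[S]) + 1/Vmax. The two points give (1/[S], 1/v) = (2.674, 0.6711) and (0.09709, 0.1527).
Slope = (0.6711 − 0.1527)/(2.674 − 0.09709) = 0.2012; intercept = 0.6711 − 0.2012×2.674 = 0.1331.
Vmax = 1/intercept = 7.51 nmol/s; Km = slope × Vmax = 0.2012 × 7.51 = 1.51 nM.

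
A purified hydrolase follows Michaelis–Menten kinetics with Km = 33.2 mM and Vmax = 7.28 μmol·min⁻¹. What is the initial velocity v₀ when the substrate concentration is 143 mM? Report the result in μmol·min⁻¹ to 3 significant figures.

5.91 μmol·min⁻¹

[S]/(Km+[S]) = 143/176.2 = 0.8116, the fractional saturation.
v = 0.8116 × Vmax = 0.8116 × 7.28 = 5.91 μmol·min⁻¹.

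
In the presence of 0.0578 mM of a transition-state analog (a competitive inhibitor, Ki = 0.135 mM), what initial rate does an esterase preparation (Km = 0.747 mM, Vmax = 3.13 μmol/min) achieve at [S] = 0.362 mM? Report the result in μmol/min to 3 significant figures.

α = 1 + [I]/Ki = 1 + 0.0578/0.135 = 1.428.
For a competitive inhibitor, Vmax is unchanged and the apparent Km becomes α·Km: Km,app = 1.07 mM, Vmax,app = 3.13 μmol/min.
v = Vmax,app·[S]/(Km,app + [S]) = 3.13 × 0.362/(1.07 + 0.362) = 0.793 μmol/min.

0.793 μmol/min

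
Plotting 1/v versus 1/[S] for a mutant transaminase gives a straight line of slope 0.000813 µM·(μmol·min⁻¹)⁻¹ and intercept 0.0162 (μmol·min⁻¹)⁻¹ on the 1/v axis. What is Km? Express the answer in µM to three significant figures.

y-intercept = 1/Vmax ⇒ Vmax = 61.7 μmol·min⁻¹; slope = Km/Vmax ⇒ Km = slope × Vmax.
Km = 0.000813 × 61.7 = 0.0502 µM.

0.0502 µM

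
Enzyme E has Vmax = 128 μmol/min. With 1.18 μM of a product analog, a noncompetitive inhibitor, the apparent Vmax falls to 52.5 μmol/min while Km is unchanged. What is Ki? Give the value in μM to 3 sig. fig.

Noncompetitive: Vmax,app = Vmax/α with α = 1 + [I]/Ki.
α = Vmax/Vmax,app = 128/52.5 = 2.438.
Since α = 1 + [I]/Ki, [I]/Ki = 2.438 − 1 = 1.438 and Ki = 1.18/1.438 = 0.821 μM.

0.821 μM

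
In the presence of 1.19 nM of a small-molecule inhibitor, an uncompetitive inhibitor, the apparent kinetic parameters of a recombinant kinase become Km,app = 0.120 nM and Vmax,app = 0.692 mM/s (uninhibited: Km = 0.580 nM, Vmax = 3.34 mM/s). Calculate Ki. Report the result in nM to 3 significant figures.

Uncompetitive: Vmax,app = Vmax/α (and Km,app = Km/α) with α = 1 + [I]/Ki.
α = Vmax/Vmax,app = 3.34/0.692 = 4.827.
Ki = [I]/(α − 1) = 1.19/3.827 = 0.311 nM.

0.311 nM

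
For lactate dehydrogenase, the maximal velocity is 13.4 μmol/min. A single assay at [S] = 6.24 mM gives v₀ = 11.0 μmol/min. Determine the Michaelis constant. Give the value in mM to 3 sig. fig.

v/Vmax = 11.0/13.4 = 0.8209 = [S]/(Km+[S]).
So Km + [S] = [S]/0.8209 = 7.601 mM, giving Km = 7.601 − 6.24 = 1.36 mM.

1.36 mM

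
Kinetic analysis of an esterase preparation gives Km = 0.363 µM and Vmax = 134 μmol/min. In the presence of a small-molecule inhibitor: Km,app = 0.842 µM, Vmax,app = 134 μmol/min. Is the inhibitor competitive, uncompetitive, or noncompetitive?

Km increases (0.363 → 0.842 µM) while Vmax is unchanged — the hallmark of competitive inhibition.

competitive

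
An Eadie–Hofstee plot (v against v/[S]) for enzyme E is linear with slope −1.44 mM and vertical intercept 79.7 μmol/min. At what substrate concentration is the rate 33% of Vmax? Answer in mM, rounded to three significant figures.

0.709 mM

The Eadie–Hofstee slope gives Km = 1.44 mM (slope = −Km).
v/Vmax = [S]/(Km+[S]) = 0.33 ⇒ [S] = Km·0.33/(1−0.33) = 1.44 × 0.4925 = 0.709 mM.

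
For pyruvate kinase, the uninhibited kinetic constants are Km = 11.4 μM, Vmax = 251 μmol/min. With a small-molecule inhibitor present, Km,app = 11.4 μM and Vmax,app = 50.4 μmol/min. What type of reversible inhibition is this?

noncompetitive

Vmax decreases (251 → 50.4 μmol/min) while Km is unchanged — pure noncompetitive inhibition.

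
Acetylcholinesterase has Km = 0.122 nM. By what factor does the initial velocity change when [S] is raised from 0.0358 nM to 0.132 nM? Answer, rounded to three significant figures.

2.29

The fractional saturations are [S]/(Km+[S]) = 0.0358/0.1578 = 0.2269 and 0.132/0.2540 = 0.5197.
v₂/v₁ is just their ratio: 0.5197/0.2269 = 2.29.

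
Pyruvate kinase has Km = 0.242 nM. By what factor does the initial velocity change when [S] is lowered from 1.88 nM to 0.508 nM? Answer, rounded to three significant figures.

The fractional saturations are [S]/(Km+[S]) = 1.88/2.122 = 0.8860 and 0.508/0.7500 = 0.6773.
v₂/v₁ is just their ratio: 0.6773/0.8860 = 0.765.

0.765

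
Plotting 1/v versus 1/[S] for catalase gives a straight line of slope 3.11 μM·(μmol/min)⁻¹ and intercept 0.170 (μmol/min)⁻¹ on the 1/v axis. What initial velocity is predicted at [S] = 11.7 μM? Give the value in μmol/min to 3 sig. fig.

2.29 μmol/min

The y-intercept is 1/Vmax, so Vmax = 1/0.170 = 5.88 μmol/min.
The slope is Km/Vmax, so Km = 3.11 × 5.88 = 18.3 μM.
Then v = 5.88 × 11.7/(18.3 + 11.7) = 2.29 μmol/min.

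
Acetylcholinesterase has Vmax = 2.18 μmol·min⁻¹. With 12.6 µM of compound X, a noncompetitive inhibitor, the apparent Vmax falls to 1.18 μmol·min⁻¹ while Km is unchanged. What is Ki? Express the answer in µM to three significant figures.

Noncompetitive: Vmax,app = Vmax/α with α = 1 + [I]/Ki.
α = Vmax/Vmax,app = 2.18/1.18 = 1.847.
Since α = 1 + [I]/Ki, [I]/Ki = 1.847 − 1 = 0.8475 and Ki = 12.6/0.8475 = 14.9 µM.

14.9 µM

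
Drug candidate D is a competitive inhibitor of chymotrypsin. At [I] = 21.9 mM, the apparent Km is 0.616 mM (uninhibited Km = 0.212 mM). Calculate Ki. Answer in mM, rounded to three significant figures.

11.5 mM

Competitive: Km,app = α·Km with α = 1 + [I]/Ki.
α = Km,app/Km = 0.616/0.212 = 2.906.
Ki = [I]/(α − 1) = 21.9/1.906 = 11.5 mM.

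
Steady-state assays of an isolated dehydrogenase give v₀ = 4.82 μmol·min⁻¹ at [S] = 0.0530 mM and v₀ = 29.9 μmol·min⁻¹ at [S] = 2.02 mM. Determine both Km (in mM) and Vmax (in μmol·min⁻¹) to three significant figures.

In reciprocal form, 1/v = (Km/Vmax)·(1/[S]) + 1/Vmax. The two points give (1/[S], 1/v) = (18.87, 0.2075) and (0.4950, 0.03344).
Slope = (0.2075 − 0.03344)/(18.87 − 0.4950) = 0.009472; intercept = 0.2075 − 0.009472×18.87 = 0.02876.
Vmax = 1/intercept = 34.8 μmol·min⁻¹; Km = slope × Vmax = 0.009472 × 34.8 = 0.329 mM.

Km = 0.329 mM; Vmax = 34.8 μmol·min⁻¹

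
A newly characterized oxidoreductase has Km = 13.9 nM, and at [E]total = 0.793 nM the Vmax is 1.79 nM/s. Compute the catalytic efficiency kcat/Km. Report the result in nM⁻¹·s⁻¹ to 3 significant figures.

0.162 nM⁻¹·s⁻¹

kcat = Vmax/[E]total = 1.79/0.793 = 2.26 s⁻¹.
kcat/Km = 2.26/13.9 = 0.162 nM⁻¹·s⁻¹.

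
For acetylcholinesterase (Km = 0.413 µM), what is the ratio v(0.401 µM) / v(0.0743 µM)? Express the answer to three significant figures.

Since Vmax cancels, v₂/v₁ = [S]₂(Km+[S]₁) / [S]₁(Km+[S]₂).
= 0.401×(0.413+0.0743) / (0.0743×(0.413+0.401)) = 0.1954/0.06048 = 3.23.

3.23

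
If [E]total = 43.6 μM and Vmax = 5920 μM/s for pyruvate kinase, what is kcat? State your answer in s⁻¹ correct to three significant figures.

kcat = Vmax/[E]total = 5920 μM/s / 43.6 μM = 136 s⁻¹.

136 s⁻¹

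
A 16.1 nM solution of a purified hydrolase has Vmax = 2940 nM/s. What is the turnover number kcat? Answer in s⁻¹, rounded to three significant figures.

183 s⁻¹

kcat = Vmax/[E]total = 2940 nM/s / 16.1 nM = 183 s⁻¹.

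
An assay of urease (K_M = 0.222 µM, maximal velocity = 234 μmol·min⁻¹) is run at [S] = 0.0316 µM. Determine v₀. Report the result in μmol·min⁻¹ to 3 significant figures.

v = Vmax·[S]/(Km + [S]) = 234 × 0.0316 / (0.222 + 0.0316)
  = 7.394 / 0.2536 = 29.2 μmol·min⁻¹.

29.2 μmol·min⁻¹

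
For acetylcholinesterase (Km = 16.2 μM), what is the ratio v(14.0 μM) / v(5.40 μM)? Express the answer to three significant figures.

1.85

Since Vmax cancels, v₂/v₁ = [S]₂(Km+[S]₁) / [S]₁(Km+[S]₂).
= 14.0×(16.2+5.40) / (5.40×(16.2+14.0)) = 302.4/163.1 = 1.85.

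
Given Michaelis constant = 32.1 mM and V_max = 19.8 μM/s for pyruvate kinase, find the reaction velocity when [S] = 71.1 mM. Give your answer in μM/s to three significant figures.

13.6 μM/s

[S]/(Km+[S]) = 71.1/103.2 = 0.6890, the fractional saturation.
v = 0.6890 × Vmax = 0.6890 × 19.8 = 13.6 μM/s.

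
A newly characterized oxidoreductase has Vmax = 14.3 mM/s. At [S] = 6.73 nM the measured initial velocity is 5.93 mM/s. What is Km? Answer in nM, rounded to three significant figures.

9.50 nM

v/Vmax = 5.93/14.3 = 0.4147 = [S]/(Km+[S]).
So Km + [S] = [S]/0.4147 = 16.23 nM, giving Km = 16.23 − 6.73 = 9.50 nM.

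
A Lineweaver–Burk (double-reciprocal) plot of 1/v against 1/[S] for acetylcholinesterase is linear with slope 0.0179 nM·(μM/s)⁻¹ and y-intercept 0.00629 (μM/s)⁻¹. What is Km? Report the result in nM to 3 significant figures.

2.85 nM

y-intercept = 1/Vmax ⇒ Vmax = 159 μM/s; slope = Km/Vmax ⇒ Km = slope × Vmax.
Km = 0.0179 × 159 = 2.85 nM.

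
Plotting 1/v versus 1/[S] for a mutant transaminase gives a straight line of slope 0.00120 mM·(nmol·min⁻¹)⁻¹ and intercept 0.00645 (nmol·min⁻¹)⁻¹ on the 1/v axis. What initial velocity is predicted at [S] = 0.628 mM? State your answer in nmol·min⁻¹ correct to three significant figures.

120 nmol·min⁻¹

The y-intercept is 1/Vmax, so Vmax = 1/0.00645 = 155 nmol·min⁻¹.
The slope is Km/Vmax, so Km = 0.00120 × 155 = 0.186 mM.
Then v = 155 × 0.628/(0.186 + 0.628) = 120 nmol·min⁻¹.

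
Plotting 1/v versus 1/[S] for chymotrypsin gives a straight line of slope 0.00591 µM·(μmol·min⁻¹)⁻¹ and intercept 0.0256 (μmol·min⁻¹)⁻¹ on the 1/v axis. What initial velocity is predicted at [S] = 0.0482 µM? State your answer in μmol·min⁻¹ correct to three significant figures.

6.75 μmol·min⁻¹

The y-intercept is 1/Vmax, so Vmax = 1/0.0256 = 39.1 μmol·min⁻¹.
The slope is Km/Vmax, so Km = 0.00591 × 39.1 = 0.231 µM.
Then v = 39.1 × 0.0482/(0.231 + 0.0482) = 6.75 μmol·min⁻¹.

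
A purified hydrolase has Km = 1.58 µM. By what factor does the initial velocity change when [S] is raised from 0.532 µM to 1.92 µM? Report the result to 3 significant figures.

The fractional saturations are [S]/(Km+[S]) = 0.532/2.112 = 0.2519 and 1.92/3.500 = 0.5486.
v₂/v₁ is just their ratio: 0.5486/0.2519 = 2.18.

2.18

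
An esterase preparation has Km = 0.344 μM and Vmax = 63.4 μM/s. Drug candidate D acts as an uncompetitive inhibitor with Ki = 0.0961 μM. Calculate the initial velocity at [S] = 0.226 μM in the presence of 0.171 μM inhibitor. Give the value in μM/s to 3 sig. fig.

α = 1 + [I]/Ki = 1 + 0.171/0.0961 = 2.779.
For an uncompetitive inhibitor, both parameters are divided by α, giving Vmax/α and Km/α: Km,app = 0.124 μM, Vmax,app = 22.8 μM/s.
v = Vmax,app·[S]/(Km,app + [S]) = 22.8 × 0.226/(0.124 + 0.226) = 14.7 μM/s.

14.7 μM/s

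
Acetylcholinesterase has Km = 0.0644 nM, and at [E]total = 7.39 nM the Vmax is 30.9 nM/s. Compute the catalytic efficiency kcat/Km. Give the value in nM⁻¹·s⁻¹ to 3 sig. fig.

64.9 nM⁻¹·s⁻¹

kcat = Vmax/[E]total = 30.9/7.39 = 4.18 s⁻¹.
kcat/Km = 4.18/0.0644 = 64.9 nM⁻¹·s⁻¹.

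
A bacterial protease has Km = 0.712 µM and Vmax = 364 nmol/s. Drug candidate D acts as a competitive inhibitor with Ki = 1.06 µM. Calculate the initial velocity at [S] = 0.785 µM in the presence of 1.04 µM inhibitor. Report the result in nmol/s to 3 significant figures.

With α = 1 + [I]/Ki = 1 + 1.04/1.06 = 1.981, the competitive rate law is v = Vmax[S] / (αKm + [S]).
v = 364×0.785 / (1.981×0.712 + 0.785) = 285.7/2.196 = 130 nmol/s.

130 nmol/s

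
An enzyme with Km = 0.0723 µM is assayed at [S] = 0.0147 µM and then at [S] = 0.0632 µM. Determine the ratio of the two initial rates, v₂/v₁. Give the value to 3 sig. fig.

The fractional saturations are [S]/(Km+[S]) = 0.0147/0.08700 = 0.1690 and 0.0632/0.1355 = 0.4664.
v₂/v₁ is just their ratio: 0.4664/0.1690 = 2.76.

2.76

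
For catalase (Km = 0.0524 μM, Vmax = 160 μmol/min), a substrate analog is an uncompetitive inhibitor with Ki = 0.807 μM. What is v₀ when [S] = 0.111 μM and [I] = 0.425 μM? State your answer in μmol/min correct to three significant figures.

80.1 μmol/min

With α = 1 + [I]/Ki = 1 + 0.425/0.807 = 1.527, the uncompetitive rate law is v = (Vmax/α)·[S] / (Km/α + [S]).
v = (160/1.527)×0.111 / (0.0524/1.527 + 0.111) = 11.63/0.1453 = 80.1 μmol/min.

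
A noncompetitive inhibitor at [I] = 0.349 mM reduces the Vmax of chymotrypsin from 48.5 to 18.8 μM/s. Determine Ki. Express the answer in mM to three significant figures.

0.221 mM

Noncompetitive: Vmax,app = Vmax/α with α = 1 + [I]/Ki.
α = Vmax/Vmax,app = 48.5/18.8 = 2.580.
Since α = 1 + [I]/Ki, [I]/Ki = 2.580 − 1 = 1.580 and Ki = 0.349/1.580 = 0.221 mM.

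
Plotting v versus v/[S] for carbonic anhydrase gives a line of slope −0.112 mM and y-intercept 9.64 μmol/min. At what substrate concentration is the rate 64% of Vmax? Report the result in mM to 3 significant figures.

0.199 mM

The Eadie–Hofstee slope gives Km = 0.112 mM (slope = −Km).
v/Vmax = [S]/(Km+[S]) = 0.64 ⇒ [S] = Km·0.64/(1−0.64) = 0.112 × 1.778 = 0.199 mM.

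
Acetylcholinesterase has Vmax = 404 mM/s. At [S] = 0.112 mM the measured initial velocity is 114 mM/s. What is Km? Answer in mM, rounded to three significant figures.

From v = Vmax[S]/(Km+[S]), Km = [S](Vmax − v)/v.
Km = 0.112 × (404 − 114) / 114 = 32.48/114 = 0.285 mM.

0.285 mM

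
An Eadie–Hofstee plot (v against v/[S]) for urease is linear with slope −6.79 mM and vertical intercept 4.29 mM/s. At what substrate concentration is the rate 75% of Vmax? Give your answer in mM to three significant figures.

The Eadie–Hofstee slope gives Km = 6.79 mM (slope = −Km).
v/Vmax = [S]/(Km+[S]) = 0.75 ⇒ [S] = Km·0.75/(1−0.75) = 6.79 × 3.000 = 20.4 mM.

20.4 mM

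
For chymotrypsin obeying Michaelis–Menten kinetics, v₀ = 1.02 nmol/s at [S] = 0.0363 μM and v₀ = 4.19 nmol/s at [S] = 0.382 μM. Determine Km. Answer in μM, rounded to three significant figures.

From v = Vmax[S]/(Km+[S]), each point gives Vmax = v(Km+[S])/[S].
Equating: 1.02(Km+0.0363)/0.0363 = 4.19(Km+0.382)/0.382.
28.10·Km + 1.02 = 10.97·Km + 4.19, so (28.10 − 10.97)·Km = 4.19 − 1.02.
Km = 3.170/17.13 = 0.185 μM; then Vmax = 1.02(0.185+0.0363)/0.0363 = 6.22 nmol/s.

0.185 μM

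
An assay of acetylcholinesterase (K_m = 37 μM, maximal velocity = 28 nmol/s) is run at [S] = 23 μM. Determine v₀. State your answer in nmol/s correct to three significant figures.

v = Vmax·[S]/(Km + [S]) = 28 × 23 / (37 + 23)
  = 644.0 / 60.00 = 10.7 nmol/s.

10.7 nmol/s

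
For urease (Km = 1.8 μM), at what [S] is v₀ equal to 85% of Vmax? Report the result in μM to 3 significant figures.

10.2 μM

v/Vmax = [S]/(Km+[S]) = 0.85, so [S] = Km·0.85/(1 − 0.85) = 1.8 × 5.667.
[S] = 10.2 μM.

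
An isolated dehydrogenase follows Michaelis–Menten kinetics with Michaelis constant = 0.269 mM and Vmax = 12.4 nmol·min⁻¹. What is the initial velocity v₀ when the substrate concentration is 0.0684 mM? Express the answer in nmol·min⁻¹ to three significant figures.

[S]/(Km+[S]) = 0.0684/0.3374 = 0.2027, the fractional saturation.
v = 0.2027 × Vmax = 0.2027 × 12.4 = 2.51 nmol·min⁻¹.

2.51 nmol·min⁻¹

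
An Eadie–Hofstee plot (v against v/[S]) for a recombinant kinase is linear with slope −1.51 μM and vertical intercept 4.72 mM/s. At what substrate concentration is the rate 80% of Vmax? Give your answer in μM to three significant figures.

The Eadie–Hofstee slope gives Km = 1.51 μM (slope = −Km).
v/Vmax = [S]/(Km+[S]) = 0.8 ⇒ [S] = Km·0.8/(1−0.8) = 1.51 × 4.000 = 6.04 μM.

6.04 μM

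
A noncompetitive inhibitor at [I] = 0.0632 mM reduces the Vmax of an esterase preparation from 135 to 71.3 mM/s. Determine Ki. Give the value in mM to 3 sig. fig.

Noncompetitive: Vmax,app = Vmax/α with α = 1 + [I]/Ki.
α = Vmax/Vmax,app = 135/71.3 = 1.893.
Ki = [I]/(α − 1) = 0.0632/0.8934 = 0.0707 mM.

0.0707 mM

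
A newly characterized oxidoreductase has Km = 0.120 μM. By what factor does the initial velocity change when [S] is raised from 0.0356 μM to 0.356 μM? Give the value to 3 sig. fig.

3.27

Since Vmax cancels, v₂/v₁ = [S]₂(Km+[S]₁) / [S]₁(Km+[S]₂).
= 0.356×(0.120+0.0356) / (0.0356×(0.120+0.356)) = 0.05539/0.01695 = 3.27.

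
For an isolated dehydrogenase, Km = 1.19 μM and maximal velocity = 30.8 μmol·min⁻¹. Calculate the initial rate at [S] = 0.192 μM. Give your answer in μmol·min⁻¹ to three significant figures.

v = Vmax·[S]/(Km + [S]) = 30.8 × 0.192 / (1.19 + 0.192)
  = 5.914 / 1.382 = 4.28 μmol·min⁻¹.

4.28 μmol·min⁻¹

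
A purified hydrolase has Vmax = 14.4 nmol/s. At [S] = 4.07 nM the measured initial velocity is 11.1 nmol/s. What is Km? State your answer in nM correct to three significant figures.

1.21 nM

v/Vmax = 11.1/14.4 = 0.7708 = [S]/(Km+[S]).
So Km + [S] = [S]/0.7708 = 5.280 nM, giving Km = 5.280 − 4.07 = 1.21 nM.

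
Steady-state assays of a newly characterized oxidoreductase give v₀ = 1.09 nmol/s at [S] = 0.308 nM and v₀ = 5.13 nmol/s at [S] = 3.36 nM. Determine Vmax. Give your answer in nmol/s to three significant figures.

From v = Vmax[S]/(Km+[S]), each point gives Vmax = v(Km+[S])/[S].
Equating: 1.09(Km+0.308)/0.308 = 5.13(Km+3.36)/3.36.
3.539·Km + 1.09 = 1.527·Km + 5.13, so (3.539 − 1.527)·Km = 5.13 − 1.09.
Km = 4.040/2.012 = 2.01 nM; then Vmax = 1.09(2.01+0.308)/0.308 = 8.20 nmol/s.

8.20 nmol/s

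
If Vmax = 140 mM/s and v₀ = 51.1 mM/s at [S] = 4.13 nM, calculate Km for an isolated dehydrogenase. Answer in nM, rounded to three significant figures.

From v = Vmax[S]/(Km+[S]), Km = [S](Vmax − v)/v.
Km = 4.13 × (140 − 51.1) / 51.1 = 367.2/51.1 = 7.19 nM.

7.19 nM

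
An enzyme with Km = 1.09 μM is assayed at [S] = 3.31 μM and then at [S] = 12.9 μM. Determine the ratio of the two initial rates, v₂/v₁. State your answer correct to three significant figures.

Since Vmax cancels, v₂/v₁ = [S]₂(Km+[S]₁) / [S]₁(Km+[S]₂).
= 12.9×(1.09+3.31) / (3.31×(1.09+12.9)) = 56.76/46.31 = 1.23.

1.23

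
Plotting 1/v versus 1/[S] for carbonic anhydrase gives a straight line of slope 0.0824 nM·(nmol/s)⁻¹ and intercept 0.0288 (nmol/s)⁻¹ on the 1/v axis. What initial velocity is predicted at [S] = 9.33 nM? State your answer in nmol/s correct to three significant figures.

26.6 nmol/s

The y-intercept is 1/Vmax, so Vmax = 1/0.0288 = 34.7 nmol/s.
The slope is Km/Vmax, so Km = 0.0824 × 34.7 = 2.86 nM.
Then v = 34.7 × 9.33/(2.86 + 9.33) = 26.6 nmol/s.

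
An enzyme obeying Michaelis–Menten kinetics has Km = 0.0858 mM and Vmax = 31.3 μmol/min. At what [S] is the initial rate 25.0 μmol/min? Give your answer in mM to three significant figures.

0.340 mM

The required fractional saturation is v/Vmax = 25.0/31.3 = 0.7987.
Then [S]/(Km+[S]) = 0.7987 ⇒ [S] = 0.0858 × 0.7987/(1 − 0.7987) = 0.340 mM.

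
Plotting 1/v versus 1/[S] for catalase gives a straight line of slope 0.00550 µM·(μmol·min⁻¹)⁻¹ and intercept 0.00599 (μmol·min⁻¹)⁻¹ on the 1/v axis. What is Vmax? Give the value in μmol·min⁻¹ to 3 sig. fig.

The y-intercept of a Lineweaver–Burk plot equals 1/Vmax, so Vmax = 1/0.00599 = 167 μmol·min⁻¹.

167 μmol·min⁻¹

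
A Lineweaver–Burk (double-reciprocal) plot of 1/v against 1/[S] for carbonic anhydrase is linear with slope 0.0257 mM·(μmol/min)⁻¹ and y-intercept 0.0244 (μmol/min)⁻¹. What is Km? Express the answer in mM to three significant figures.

1.05 mM

y-intercept = 1/Vmax ⇒ Vmax = 41.0 μmol/min; slope = Km/Vmax ⇒ Km = slope × Vmax.
Km = 0.0257 × 41.0 = 1.05 mM.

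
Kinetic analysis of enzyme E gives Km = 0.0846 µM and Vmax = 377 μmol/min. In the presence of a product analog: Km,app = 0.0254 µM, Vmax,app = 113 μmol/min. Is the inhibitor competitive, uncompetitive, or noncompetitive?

uncompetitive

Both Km and Vmax decrease by the same factor (~3.33-fold) — characteristic of uncompetitive inhibition.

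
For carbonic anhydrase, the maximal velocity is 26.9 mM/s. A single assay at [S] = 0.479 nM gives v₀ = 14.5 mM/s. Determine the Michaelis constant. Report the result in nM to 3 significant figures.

From v = Vmax[S]/(Km+[S]), Km = [S](Vmax − v)/v.
Km = 0.479 × (26.9 − 14.5) / 14.5 = 5.940/14.5 = 0.410 nM.

0.410 nM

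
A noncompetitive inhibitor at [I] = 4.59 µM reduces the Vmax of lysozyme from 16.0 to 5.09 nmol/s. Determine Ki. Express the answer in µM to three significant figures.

Noncompetitive: Vmax,app = Vmax/α with α = 1 + [I]/Ki.
α = Vmax/Vmax,app = 16.0/5.09 = 3.143.
Since α = 1 + [I]/Ki, [I]/Ki = 3.143 − 1 = 2.143 and Ki = 4.59/2.143 = 2.14 µM.

2.14 µM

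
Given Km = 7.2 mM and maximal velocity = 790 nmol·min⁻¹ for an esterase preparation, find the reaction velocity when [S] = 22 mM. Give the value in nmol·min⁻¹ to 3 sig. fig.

595 nmol·min⁻¹

v = Vmax·[S]/(Km + [S]) = 790 × 22 / (7.2 + 22)
  = 17380 / 29.20 = 595 nmol·min⁻¹.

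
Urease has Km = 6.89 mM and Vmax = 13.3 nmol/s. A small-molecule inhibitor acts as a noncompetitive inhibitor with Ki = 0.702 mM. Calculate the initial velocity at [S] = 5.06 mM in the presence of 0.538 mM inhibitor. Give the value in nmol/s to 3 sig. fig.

3.19 nmol/s

With α = 1 + [I]/Ki = 1 + 0.538/0.702 = 1.766, the noncompetitive rate law is v = (Vmax/α)·[S] / (Km + [S]).
v = (13.3/1.766)×5.06 / (6.89 + 5.06) = 38.10/11.95 = 3.19 nmol/s.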